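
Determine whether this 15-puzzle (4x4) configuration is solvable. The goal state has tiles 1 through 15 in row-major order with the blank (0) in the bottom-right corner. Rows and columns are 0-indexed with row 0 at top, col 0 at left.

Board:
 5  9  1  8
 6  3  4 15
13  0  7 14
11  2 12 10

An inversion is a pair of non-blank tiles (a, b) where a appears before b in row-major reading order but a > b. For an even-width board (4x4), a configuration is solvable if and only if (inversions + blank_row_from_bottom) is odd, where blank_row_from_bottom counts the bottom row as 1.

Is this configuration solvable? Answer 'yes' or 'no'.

Answer: yes

Derivation:
Inversions: 41
Blank is in row 2 (0-indexed from top), which is row 2 counting from the bottom (bottom = 1).
41 + 2 = 43, which is odd, so the puzzle is solvable.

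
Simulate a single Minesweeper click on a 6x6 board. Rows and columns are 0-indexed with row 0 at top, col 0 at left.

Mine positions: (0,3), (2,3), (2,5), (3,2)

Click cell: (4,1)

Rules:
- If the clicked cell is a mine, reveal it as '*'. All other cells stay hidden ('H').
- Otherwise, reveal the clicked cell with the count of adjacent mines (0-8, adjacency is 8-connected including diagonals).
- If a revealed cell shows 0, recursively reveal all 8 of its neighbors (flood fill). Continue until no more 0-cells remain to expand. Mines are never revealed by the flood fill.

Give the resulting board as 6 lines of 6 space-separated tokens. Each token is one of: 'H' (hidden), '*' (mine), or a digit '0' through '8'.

H H H H H H
H H H H H H
H H H H H H
H H H H H H
H 1 H H H H
H H H H H H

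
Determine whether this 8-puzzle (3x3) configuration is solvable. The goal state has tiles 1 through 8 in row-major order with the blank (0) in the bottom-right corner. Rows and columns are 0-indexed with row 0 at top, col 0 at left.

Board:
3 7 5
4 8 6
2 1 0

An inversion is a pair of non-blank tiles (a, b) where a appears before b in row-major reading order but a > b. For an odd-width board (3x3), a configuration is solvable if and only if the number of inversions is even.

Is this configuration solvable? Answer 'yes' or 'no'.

Answer: yes

Derivation:
Inversions (pairs i<j in row-major order where tile[i] > tile[j] > 0): 18
18 is even, so the puzzle is solvable.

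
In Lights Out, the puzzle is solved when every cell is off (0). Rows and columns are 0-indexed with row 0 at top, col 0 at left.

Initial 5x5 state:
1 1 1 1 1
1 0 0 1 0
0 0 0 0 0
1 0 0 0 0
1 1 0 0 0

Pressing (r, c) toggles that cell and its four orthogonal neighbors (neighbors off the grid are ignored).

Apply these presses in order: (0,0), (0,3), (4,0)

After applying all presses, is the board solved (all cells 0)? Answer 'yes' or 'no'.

Answer: yes

Derivation:
After press 1 at (0,0):
0 0 1 1 1
0 0 0 1 0
0 0 0 0 0
1 0 0 0 0
1 1 0 0 0

After press 2 at (0,3):
0 0 0 0 0
0 0 0 0 0
0 0 0 0 0
1 0 0 0 0
1 1 0 0 0

After press 3 at (4,0):
0 0 0 0 0
0 0 0 0 0
0 0 0 0 0
0 0 0 0 0
0 0 0 0 0

Lights still on: 0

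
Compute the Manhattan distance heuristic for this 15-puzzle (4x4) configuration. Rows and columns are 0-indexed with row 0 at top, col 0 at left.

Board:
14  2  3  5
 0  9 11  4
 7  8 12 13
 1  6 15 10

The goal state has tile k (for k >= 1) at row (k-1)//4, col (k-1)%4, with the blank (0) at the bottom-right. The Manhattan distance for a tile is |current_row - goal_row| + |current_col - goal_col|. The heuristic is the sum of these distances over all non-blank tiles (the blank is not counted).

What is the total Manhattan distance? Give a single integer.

Tile 14: (0,0)->(3,1) = 4
Tile 2: (0,1)->(0,1) = 0
Tile 3: (0,2)->(0,2) = 0
Tile 5: (0,3)->(1,0) = 4
Tile 9: (1,1)->(2,0) = 2
Tile 11: (1,2)->(2,2) = 1
Tile 4: (1,3)->(0,3) = 1
Tile 7: (2,0)->(1,2) = 3
Tile 8: (2,1)->(1,3) = 3
Tile 12: (2,2)->(2,3) = 1
Tile 13: (2,3)->(3,0) = 4
Tile 1: (3,0)->(0,0) = 3
Tile 6: (3,1)->(1,1) = 2
Tile 15: (3,2)->(3,2) = 0
Tile 10: (3,3)->(2,1) = 3
Sum: 4 + 0 + 0 + 4 + 2 + 1 + 1 + 3 + 3 + 1 + 4 + 3 + 2 + 0 + 3 = 31

Answer: 31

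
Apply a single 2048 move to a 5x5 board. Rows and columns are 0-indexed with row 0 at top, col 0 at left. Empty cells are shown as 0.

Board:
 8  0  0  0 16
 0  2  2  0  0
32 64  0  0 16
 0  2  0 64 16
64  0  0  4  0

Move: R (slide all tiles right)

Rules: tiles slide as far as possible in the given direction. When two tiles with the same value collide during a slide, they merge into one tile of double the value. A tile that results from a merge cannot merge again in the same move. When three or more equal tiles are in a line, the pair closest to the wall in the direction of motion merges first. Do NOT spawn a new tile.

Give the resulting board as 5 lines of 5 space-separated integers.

Slide right:
row 0: [8, 0, 0, 0, 16] -> [0, 0, 0, 8, 16]
row 1: [0, 2, 2, 0, 0] -> [0, 0, 0, 0, 4]
row 2: [32, 64, 0, 0, 16] -> [0, 0, 32, 64, 16]
row 3: [0, 2, 0, 64, 16] -> [0, 0, 2, 64, 16]
row 4: [64, 0, 0, 4, 0] -> [0, 0, 0, 64, 4]

Answer:  0  0  0  8 16
 0  0  0  0  4
 0  0 32 64 16
 0  0  2 64 16
 0  0  0 64  4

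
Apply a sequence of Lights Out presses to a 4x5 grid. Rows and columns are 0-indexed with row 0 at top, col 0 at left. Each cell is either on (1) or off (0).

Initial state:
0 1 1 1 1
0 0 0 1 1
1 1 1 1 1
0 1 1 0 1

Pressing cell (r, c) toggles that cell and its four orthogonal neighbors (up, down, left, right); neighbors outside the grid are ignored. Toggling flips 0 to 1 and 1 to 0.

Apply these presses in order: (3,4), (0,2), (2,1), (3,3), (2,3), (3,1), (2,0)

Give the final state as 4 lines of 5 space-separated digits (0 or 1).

Answer: 0 0 0 0 1
1 1 1 0 1
1 0 1 1 1
0 1 1 1 1

Derivation:
After press 1 at (3,4):
0 1 1 1 1
0 0 0 1 1
1 1 1 1 0
0 1 1 1 0

After press 2 at (0,2):
0 0 0 0 1
0 0 1 1 1
1 1 1 1 0
0 1 1 1 0

After press 3 at (2,1):
0 0 0 0 1
0 1 1 1 1
0 0 0 1 0
0 0 1 1 0

After press 4 at (3,3):
0 0 0 0 1
0 1 1 1 1
0 0 0 0 0
0 0 0 0 1

After press 5 at (2,3):
0 0 0 0 1
0 1 1 0 1
0 0 1 1 1
0 0 0 1 1

After press 6 at (3,1):
0 0 0 0 1
0 1 1 0 1
0 1 1 1 1
1 1 1 1 1

After press 7 at (2,0):
0 0 0 0 1
1 1 1 0 1
1 0 1 1 1
0 1 1 1 1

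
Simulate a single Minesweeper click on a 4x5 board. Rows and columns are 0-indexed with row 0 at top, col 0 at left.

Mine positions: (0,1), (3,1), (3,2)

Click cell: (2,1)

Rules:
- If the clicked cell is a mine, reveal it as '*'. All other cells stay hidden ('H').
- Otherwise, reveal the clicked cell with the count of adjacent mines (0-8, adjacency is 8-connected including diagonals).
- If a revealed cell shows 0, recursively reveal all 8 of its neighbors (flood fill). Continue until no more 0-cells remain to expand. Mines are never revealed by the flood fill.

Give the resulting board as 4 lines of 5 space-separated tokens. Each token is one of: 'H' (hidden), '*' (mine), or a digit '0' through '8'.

H H H H H
H H H H H
H 2 H H H
H H H H H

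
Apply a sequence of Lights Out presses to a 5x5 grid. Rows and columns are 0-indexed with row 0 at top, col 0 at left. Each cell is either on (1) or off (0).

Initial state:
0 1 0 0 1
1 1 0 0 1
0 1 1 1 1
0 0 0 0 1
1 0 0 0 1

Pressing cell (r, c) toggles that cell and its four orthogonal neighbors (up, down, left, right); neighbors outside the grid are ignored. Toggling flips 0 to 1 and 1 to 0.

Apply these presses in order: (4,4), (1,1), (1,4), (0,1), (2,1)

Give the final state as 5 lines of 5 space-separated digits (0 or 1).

Answer: 1 1 1 0 0
0 0 1 1 0
1 1 0 1 0
0 1 0 0 0
1 0 0 1 0

Derivation:
After press 1 at (4,4):
0 1 0 0 1
1 1 0 0 1
0 1 1 1 1
0 0 0 0 0
1 0 0 1 0

After press 2 at (1,1):
0 0 0 0 1
0 0 1 0 1
0 0 1 1 1
0 0 0 0 0
1 0 0 1 0

After press 3 at (1,4):
0 0 0 0 0
0 0 1 1 0
0 0 1 1 0
0 0 0 0 0
1 0 0 1 0

After press 4 at (0,1):
1 1 1 0 0
0 1 1 1 0
0 0 1 1 0
0 0 0 0 0
1 0 0 1 0

After press 5 at (2,1):
1 1 1 0 0
0 0 1 1 0
1 1 0 1 0
0 1 0 0 0
1 0 0 1 0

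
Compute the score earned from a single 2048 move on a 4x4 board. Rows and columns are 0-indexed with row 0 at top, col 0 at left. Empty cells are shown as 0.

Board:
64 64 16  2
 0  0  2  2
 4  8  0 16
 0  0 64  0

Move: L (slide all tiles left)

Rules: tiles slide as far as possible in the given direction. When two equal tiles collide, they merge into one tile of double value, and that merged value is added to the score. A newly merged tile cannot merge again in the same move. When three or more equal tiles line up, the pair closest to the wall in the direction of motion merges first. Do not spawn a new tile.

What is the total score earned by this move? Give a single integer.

Slide left:
row 0: [64, 64, 16, 2] -> [128, 16, 2, 0]  score +128 (running 128)
row 1: [0, 0, 2, 2] -> [4, 0, 0, 0]  score +4 (running 132)
row 2: [4, 8, 0, 16] -> [4, 8, 16, 0]  score +0 (running 132)
row 3: [0, 0, 64, 0] -> [64, 0, 0, 0]  score +0 (running 132)
Board after move:
128  16   2   0
  4   0   0   0
  4   8  16   0
 64   0   0   0

Answer: 132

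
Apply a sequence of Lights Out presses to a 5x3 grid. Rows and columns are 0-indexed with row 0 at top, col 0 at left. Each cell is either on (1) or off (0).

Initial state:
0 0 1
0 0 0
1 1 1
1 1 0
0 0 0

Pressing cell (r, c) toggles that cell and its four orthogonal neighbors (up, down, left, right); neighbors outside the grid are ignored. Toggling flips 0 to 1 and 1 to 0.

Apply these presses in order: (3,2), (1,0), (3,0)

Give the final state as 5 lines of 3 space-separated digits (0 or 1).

Answer: 1 0 1
1 1 0
1 1 0
0 1 1
1 0 1

Derivation:
After press 1 at (3,2):
0 0 1
0 0 0
1 1 0
1 0 1
0 0 1

After press 2 at (1,0):
1 0 1
1 1 0
0 1 0
1 0 1
0 0 1

After press 3 at (3,0):
1 0 1
1 1 0
1 1 0
0 1 1
1 0 1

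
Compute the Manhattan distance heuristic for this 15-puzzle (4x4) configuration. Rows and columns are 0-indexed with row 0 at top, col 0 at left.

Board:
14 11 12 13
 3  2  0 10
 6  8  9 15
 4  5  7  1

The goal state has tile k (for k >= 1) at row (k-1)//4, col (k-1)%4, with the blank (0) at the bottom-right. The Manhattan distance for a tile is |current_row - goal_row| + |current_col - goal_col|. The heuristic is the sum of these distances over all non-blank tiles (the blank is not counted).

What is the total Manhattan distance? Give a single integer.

Tile 14: at (0,0), goal (3,1), distance |0-3|+|0-1| = 4
Tile 11: at (0,1), goal (2,2), distance |0-2|+|1-2| = 3
Tile 12: at (0,2), goal (2,3), distance |0-2|+|2-3| = 3
Tile 13: at (0,3), goal (3,0), distance |0-3|+|3-0| = 6
Tile 3: at (1,0), goal (0,2), distance |1-0|+|0-2| = 3
Tile 2: at (1,1), goal (0,1), distance |1-0|+|1-1| = 1
Tile 10: at (1,3), goal (2,1), distance |1-2|+|3-1| = 3
Tile 6: at (2,0), goal (1,1), distance |2-1|+|0-1| = 2
Tile 8: at (2,1), goal (1,3), distance |2-1|+|1-3| = 3
Tile 9: at (2,2), goal (2,0), distance |2-2|+|2-0| = 2
Tile 15: at (2,3), goal (3,2), distance |2-3|+|3-2| = 2
Tile 4: at (3,0), goal (0,3), distance |3-0|+|0-3| = 6
Tile 5: at (3,1), goal (1,0), distance |3-1|+|1-0| = 3
Tile 7: at (3,2), goal (1,2), distance |3-1|+|2-2| = 2
Tile 1: at (3,3), goal (0,0), distance |3-0|+|3-0| = 6
Sum: 4 + 3 + 3 + 6 + 3 + 1 + 3 + 2 + 3 + 2 + 2 + 6 + 3 + 2 + 6 = 49

Answer: 49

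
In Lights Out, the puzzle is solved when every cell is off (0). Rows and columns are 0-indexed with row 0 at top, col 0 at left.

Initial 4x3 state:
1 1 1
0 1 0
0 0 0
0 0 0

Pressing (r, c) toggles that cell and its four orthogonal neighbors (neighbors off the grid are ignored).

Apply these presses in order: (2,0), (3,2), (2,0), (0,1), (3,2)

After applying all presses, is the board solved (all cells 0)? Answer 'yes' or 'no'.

Answer: yes

Derivation:
After press 1 at (2,0):
1 1 1
1 1 0
1 1 0
1 0 0

After press 2 at (3,2):
1 1 1
1 1 0
1 1 1
1 1 1

After press 3 at (2,0):
1 1 1
0 1 0
0 0 1
0 1 1

After press 4 at (0,1):
0 0 0
0 0 0
0 0 1
0 1 1

After press 5 at (3,2):
0 0 0
0 0 0
0 0 0
0 0 0

Lights still on: 0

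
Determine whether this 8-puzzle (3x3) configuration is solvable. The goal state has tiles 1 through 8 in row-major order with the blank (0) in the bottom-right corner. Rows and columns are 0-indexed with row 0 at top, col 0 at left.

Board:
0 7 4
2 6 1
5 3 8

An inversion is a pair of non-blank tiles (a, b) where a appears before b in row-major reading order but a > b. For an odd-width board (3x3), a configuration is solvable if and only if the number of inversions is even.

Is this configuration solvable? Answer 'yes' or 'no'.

Inversions (pairs i<j in row-major order where tile[i] > tile[j] > 0): 14
14 is even, so the puzzle is solvable.

Answer: yes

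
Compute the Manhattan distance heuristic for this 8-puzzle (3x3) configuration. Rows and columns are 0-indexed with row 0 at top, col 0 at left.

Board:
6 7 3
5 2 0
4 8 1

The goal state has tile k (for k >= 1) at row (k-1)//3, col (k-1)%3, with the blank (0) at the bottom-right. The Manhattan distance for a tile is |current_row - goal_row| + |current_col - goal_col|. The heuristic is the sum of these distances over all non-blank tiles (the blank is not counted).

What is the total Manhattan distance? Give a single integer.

Answer: 13

Derivation:
Tile 6: (0,0)->(1,2) = 3
Tile 7: (0,1)->(2,0) = 3
Tile 3: (0,2)->(0,2) = 0
Tile 5: (1,0)->(1,1) = 1
Tile 2: (1,1)->(0,1) = 1
Tile 4: (2,0)->(1,0) = 1
Tile 8: (2,1)->(2,1) = 0
Tile 1: (2,2)->(0,0) = 4
Sum: 3 + 3 + 0 + 1 + 1 + 1 + 0 + 4 = 13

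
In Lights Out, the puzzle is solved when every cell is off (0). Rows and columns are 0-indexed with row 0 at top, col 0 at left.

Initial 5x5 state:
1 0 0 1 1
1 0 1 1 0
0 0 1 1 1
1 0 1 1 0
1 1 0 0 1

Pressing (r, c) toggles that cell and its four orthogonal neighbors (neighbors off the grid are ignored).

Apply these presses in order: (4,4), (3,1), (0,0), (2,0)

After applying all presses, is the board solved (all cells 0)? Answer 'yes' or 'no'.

After press 1 at (4,4):
1 0 0 1 1
1 0 1 1 0
0 0 1 1 1
1 0 1 1 1
1 1 0 1 0

After press 2 at (3,1):
1 0 0 1 1
1 0 1 1 0
0 1 1 1 1
0 1 0 1 1
1 0 0 1 0

After press 3 at (0,0):
0 1 0 1 1
0 0 1 1 0
0 1 1 1 1
0 1 0 1 1
1 0 0 1 0

After press 4 at (2,0):
0 1 0 1 1
1 0 1 1 0
1 0 1 1 1
1 1 0 1 1
1 0 0 1 0

Lights still on: 16

Answer: no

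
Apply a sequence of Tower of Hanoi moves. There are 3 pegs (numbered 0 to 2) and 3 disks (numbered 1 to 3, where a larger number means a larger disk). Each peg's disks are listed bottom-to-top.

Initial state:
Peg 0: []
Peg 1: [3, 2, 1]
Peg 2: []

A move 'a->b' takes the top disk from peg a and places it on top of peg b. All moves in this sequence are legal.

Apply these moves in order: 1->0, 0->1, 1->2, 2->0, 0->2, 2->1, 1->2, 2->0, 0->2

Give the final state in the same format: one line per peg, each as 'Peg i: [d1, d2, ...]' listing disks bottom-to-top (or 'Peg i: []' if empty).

Answer: Peg 0: []
Peg 1: [3, 2]
Peg 2: [1]

Derivation:
After move 1 (1->0):
Peg 0: [1]
Peg 1: [3, 2]
Peg 2: []

After move 2 (0->1):
Peg 0: []
Peg 1: [3, 2, 1]
Peg 2: []

After move 3 (1->2):
Peg 0: []
Peg 1: [3, 2]
Peg 2: [1]

After move 4 (2->0):
Peg 0: [1]
Peg 1: [3, 2]
Peg 2: []

After move 5 (0->2):
Peg 0: []
Peg 1: [3, 2]
Peg 2: [1]

After move 6 (2->1):
Peg 0: []
Peg 1: [3, 2, 1]
Peg 2: []

After move 7 (1->2):
Peg 0: []
Peg 1: [3, 2]
Peg 2: [1]

After move 8 (2->0):
Peg 0: [1]
Peg 1: [3, 2]
Peg 2: []

After move 9 (0->2):
Peg 0: []
Peg 1: [3, 2]
Peg 2: [1]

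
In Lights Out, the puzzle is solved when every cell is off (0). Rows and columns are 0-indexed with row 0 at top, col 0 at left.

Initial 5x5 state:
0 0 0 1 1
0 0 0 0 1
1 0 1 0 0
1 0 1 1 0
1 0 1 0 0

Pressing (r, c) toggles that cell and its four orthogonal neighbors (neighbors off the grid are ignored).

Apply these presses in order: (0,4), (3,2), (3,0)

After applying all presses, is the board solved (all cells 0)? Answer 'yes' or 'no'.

After press 1 at (0,4):
0 0 0 0 0
0 0 0 0 0
1 0 1 0 0
1 0 1 1 0
1 0 1 0 0

After press 2 at (3,2):
0 0 0 0 0
0 0 0 0 0
1 0 0 0 0
1 1 0 0 0
1 0 0 0 0

After press 3 at (3,0):
0 0 0 0 0
0 0 0 0 0
0 0 0 0 0
0 0 0 0 0
0 0 0 0 0

Lights still on: 0

Answer: yes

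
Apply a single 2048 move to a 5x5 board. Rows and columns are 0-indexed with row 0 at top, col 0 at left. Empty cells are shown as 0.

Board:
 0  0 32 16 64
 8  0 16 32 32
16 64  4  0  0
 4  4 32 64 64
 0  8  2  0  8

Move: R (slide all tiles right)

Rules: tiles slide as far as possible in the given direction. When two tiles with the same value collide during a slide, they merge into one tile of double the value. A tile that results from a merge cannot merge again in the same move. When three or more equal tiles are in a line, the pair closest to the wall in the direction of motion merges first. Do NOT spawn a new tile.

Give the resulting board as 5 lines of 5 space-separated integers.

Slide right:
row 0: [0, 0, 32, 16, 64] -> [0, 0, 32, 16, 64]
row 1: [8, 0, 16, 32, 32] -> [0, 0, 8, 16, 64]
row 2: [16, 64, 4, 0, 0] -> [0, 0, 16, 64, 4]
row 3: [4, 4, 32, 64, 64] -> [0, 0, 8, 32, 128]
row 4: [0, 8, 2, 0, 8] -> [0, 0, 8, 2, 8]

Answer:   0   0  32  16  64
  0   0   8  16  64
  0   0  16  64   4
  0   0   8  32 128
  0   0   8   2   8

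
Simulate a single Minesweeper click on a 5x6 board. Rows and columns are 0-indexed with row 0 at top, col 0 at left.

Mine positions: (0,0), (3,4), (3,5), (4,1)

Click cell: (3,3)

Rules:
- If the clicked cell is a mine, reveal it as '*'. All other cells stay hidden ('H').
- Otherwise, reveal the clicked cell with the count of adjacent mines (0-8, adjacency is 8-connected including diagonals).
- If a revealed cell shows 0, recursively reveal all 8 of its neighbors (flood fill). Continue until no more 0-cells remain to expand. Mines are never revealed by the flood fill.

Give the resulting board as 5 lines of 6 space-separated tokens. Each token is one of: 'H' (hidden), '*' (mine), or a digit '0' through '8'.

H H H H H H
H H H H H H
H H H H H H
H H H 1 H H
H H H H H H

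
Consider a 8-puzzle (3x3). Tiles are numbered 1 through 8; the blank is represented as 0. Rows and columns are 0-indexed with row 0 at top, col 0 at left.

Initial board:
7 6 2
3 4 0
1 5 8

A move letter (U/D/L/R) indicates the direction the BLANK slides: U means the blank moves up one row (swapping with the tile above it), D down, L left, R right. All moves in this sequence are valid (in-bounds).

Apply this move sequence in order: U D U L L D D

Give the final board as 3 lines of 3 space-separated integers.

Answer: 3 7 6
1 4 2
0 5 8

Derivation:
After move 1 (U):
7 6 0
3 4 2
1 5 8

After move 2 (D):
7 6 2
3 4 0
1 5 8

After move 3 (U):
7 6 0
3 4 2
1 5 8

After move 4 (L):
7 0 6
3 4 2
1 5 8

After move 5 (L):
0 7 6
3 4 2
1 5 8

After move 6 (D):
3 7 6
0 4 2
1 5 8

After move 7 (D):
3 7 6
1 4 2
0 5 8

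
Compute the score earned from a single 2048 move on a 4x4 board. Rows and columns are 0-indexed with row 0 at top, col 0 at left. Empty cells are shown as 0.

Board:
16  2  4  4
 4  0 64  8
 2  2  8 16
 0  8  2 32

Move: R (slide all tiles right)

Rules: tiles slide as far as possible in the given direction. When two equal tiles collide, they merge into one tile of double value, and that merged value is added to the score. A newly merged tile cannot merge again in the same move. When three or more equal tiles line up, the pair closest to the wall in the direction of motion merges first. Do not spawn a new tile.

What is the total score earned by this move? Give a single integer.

Slide right:
row 0: [16, 2, 4, 4] -> [0, 16, 2, 8]  score +8 (running 8)
row 1: [4, 0, 64, 8] -> [0, 4, 64, 8]  score +0 (running 8)
row 2: [2, 2, 8, 16] -> [0, 4, 8, 16]  score +4 (running 12)
row 3: [0, 8, 2, 32] -> [0, 8, 2, 32]  score +0 (running 12)
Board after move:
 0 16  2  8
 0  4 64  8
 0  4  8 16
 0  8  2 32

Answer: 12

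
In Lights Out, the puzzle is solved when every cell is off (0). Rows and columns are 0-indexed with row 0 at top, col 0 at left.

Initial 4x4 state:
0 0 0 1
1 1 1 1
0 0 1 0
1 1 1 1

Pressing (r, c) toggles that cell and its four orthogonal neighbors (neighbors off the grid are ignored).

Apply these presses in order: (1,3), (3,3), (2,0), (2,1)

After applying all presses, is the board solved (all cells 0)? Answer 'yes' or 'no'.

Answer: yes

Derivation:
After press 1 at (1,3):
0 0 0 0
1 1 0 0
0 0 1 1
1 1 1 1

After press 2 at (3,3):
0 0 0 0
1 1 0 0
0 0 1 0
1 1 0 0

After press 3 at (2,0):
0 0 0 0
0 1 0 0
1 1 1 0
0 1 0 0

After press 4 at (2,1):
0 0 0 0
0 0 0 0
0 0 0 0
0 0 0 0

Lights still on: 0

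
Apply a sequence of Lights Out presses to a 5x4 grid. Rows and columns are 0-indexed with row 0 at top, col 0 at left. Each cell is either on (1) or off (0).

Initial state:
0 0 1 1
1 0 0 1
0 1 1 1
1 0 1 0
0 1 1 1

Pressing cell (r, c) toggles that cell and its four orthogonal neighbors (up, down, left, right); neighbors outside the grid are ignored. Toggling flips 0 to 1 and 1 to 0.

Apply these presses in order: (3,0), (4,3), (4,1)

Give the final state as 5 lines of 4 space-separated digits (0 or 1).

Answer: 0 0 1 1
1 0 0 1
1 1 1 1
0 0 1 1
0 0 1 0

Derivation:
After press 1 at (3,0):
0 0 1 1
1 0 0 1
1 1 1 1
0 1 1 0
1 1 1 1

After press 2 at (4,3):
0 0 1 1
1 0 0 1
1 1 1 1
0 1 1 1
1 1 0 0

After press 3 at (4,1):
0 0 1 1
1 0 0 1
1 1 1 1
0 0 1 1
0 0 1 0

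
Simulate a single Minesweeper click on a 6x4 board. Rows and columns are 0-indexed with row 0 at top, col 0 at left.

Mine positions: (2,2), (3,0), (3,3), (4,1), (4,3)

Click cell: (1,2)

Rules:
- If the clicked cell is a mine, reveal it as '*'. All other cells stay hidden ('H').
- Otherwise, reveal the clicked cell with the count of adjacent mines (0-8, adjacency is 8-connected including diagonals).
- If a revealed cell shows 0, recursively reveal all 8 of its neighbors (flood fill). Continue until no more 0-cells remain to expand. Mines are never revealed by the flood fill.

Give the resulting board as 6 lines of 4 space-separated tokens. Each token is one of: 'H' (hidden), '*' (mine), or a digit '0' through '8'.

H H H H
H H 1 H
H H H H
H H H H
H H H H
H H H H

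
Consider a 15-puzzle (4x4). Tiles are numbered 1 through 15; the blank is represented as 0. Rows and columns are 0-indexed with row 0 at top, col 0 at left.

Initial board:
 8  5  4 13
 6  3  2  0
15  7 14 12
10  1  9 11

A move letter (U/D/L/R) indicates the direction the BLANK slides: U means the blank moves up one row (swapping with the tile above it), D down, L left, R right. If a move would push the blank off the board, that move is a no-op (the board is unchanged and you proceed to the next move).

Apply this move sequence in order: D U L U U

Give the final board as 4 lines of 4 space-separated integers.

Answer:  8  5  0 13
 6  3  4  2
15  7 14 12
10  1  9 11

Derivation:
After move 1 (D):
 8  5  4 13
 6  3  2 12
15  7 14  0
10  1  9 11

After move 2 (U):
 8  5  4 13
 6  3  2  0
15  7 14 12
10  1  9 11

After move 3 (L):
 8  5  4 13
 6  3  0  2
15  7 14 12
10  1  9 11

After move 4 (U):
 8  5  0 13
 6  3  4  2
15  7 14 12
10  1  9 11

After move 5 (U):
 8  5  0 13
 6  3  4  2
15  7 14 12
10  1  9 11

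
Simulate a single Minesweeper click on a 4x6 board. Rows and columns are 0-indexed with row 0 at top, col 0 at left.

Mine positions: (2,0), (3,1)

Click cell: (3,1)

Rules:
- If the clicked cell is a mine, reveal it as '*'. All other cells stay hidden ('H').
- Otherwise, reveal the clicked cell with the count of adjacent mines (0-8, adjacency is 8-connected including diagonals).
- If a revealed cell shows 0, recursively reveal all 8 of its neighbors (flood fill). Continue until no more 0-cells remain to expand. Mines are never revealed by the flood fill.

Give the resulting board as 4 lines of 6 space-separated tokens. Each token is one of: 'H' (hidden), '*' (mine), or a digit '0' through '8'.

H H H H H H
H H H H H H
H H H H H H
H * H H H H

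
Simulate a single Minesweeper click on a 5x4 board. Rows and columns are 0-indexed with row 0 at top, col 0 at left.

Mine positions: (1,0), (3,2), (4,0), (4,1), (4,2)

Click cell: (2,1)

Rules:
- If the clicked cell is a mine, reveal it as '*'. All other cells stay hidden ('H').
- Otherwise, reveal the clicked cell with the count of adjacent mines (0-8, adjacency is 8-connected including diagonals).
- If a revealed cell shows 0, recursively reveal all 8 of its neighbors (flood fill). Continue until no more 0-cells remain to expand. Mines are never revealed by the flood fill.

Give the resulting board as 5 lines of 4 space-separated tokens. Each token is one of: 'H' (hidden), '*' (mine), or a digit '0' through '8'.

H H H H
H H H H
H 2 H H
H H H H
H H H H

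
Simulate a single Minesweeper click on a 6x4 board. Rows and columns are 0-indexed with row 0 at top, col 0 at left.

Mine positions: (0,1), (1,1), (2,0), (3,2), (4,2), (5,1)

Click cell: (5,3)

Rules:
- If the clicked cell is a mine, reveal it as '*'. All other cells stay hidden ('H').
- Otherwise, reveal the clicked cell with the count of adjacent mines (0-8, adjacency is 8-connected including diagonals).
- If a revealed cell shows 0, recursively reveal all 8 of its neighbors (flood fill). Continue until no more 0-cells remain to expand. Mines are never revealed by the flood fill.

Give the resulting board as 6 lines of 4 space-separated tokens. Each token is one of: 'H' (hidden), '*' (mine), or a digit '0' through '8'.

H H H H
H H H H
H H H H
H H H H
H H H H
H H H 1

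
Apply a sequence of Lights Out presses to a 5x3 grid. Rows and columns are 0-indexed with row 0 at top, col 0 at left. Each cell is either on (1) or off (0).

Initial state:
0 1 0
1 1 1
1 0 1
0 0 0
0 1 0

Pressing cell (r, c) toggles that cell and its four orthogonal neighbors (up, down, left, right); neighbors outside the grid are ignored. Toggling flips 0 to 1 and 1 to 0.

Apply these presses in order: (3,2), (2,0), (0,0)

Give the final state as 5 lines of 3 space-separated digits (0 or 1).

Answer: 1 0 0
1 1 1
0 1 0
1 1 1
0 1 1

Derivation:
After press 1 at (3,2):
0 1 0
1 1 1
1 0 0
0 1 1
0 1 1

After press 2 at (2,0):
0 1 0
0 1 1
0 1 0
1 1 1
0 1 1

After press 3 at (0,0):
1 0 0
1 1 1
0 1 0
1 1 1
0 1 1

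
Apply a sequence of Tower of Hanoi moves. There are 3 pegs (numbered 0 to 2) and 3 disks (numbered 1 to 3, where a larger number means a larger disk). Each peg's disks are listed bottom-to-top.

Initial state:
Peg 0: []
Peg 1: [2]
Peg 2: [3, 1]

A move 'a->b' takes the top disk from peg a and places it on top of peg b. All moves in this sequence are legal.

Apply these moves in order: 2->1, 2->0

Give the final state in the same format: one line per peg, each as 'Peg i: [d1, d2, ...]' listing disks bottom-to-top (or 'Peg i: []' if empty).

After move 1 (2->1):
Peg 0: []
Peg 1: [2, 1]
Peg 2: [3]

After move 2 (2->0):
Peg 0: [3]
Peg 1: [2, 1]
Peg 2: []

Answer: Peg 0: [3]
Peg 1: [2, 1]
Peg 2: []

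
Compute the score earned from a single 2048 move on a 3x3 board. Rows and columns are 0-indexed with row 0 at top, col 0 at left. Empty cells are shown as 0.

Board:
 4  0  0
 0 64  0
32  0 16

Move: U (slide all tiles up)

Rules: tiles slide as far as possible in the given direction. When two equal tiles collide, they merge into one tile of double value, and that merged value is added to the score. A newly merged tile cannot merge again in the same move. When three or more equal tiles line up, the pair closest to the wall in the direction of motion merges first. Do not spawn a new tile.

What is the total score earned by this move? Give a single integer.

Answer: 0

Derivation:
Slide up:
col 0: [4, 0, 32] -> [4, 32, 0]  score +0 (running 0)
col 1: [0, 64, 0] -> [64, 0, 0]  score +0 (running 0)
col 2: [0, 0, 16] -> [16, 0, 0]  score +0 (running 0)
Board after move:
 4 64 16
32  0  0
 0  0  0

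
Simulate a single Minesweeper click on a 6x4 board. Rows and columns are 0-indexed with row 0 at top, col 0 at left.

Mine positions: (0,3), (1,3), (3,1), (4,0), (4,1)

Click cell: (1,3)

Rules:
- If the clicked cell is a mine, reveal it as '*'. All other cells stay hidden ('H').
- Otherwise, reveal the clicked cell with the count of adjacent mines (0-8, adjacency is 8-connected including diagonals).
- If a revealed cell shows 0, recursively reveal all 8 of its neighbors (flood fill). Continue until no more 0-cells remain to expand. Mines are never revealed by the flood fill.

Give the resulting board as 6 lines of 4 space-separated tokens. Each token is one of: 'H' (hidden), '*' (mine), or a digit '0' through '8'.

H H H H
H H H *
H H H H
H H H H
H H H H
H H H H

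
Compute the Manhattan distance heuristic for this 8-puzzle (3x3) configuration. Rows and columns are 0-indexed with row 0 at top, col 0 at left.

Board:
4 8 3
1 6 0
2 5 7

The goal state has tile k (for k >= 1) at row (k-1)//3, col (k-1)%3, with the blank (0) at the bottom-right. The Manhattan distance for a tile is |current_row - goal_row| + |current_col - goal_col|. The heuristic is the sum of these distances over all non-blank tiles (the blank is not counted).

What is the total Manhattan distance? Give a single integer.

Answer: 11

Derivation:
Tile 4: (0,0)->(1,0) = 1
Tile 8: (0,1)->(2,1) = 2
Tile 3: (0,2)->(0,2) = 0
Tile 1: (1,0)->(0,0) = 1
Tile 6: (1,1)->(1,2) = 1
Tile 2: (2,0)->(0,1) = 3
Tile 5: (2,1)->(1,1) = 1
Tile 7: (2,2)->(2,0) = 2
Sum: 1 + 2 + 0 + 1 + 1 + 3 + 1 + 2 = 11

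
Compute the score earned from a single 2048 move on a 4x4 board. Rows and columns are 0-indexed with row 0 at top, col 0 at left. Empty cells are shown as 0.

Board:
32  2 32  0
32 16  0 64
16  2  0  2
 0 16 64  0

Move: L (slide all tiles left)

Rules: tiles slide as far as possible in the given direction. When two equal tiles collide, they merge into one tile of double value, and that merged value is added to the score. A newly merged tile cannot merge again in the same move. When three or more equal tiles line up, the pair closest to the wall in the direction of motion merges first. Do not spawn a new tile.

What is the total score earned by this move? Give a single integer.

Answer: 4

Derivation:
Slide left:
row 0: [32, 2, 32, 0] -> [32, 2, 32, 0]  score +0 (running 0)
row 1: [32, 16, 0, 64] -> [32, 16, 64, 0]  score +0 (running 0)
row 2: [16, 2, 0, 2] -> [16, 4, 0, 0]  score +4 (running 4)
row 3: [0, 16, 64, 0] -> [16, 64, 0, 0]  score +0 (running 4)
Board after move:
32  2 32  0
32 16 64  0
16  4  0  0
16 64  0  0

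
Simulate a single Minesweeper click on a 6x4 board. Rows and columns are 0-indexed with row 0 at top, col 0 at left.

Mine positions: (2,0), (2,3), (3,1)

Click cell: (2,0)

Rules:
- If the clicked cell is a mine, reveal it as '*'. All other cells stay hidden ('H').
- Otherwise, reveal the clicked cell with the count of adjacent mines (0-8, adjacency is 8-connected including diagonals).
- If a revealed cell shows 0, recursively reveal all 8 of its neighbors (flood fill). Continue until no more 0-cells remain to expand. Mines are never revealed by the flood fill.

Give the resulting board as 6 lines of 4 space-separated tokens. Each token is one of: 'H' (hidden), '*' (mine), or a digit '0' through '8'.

H H H H
H H H H
* H H H
H H H H
H H H H
H H H H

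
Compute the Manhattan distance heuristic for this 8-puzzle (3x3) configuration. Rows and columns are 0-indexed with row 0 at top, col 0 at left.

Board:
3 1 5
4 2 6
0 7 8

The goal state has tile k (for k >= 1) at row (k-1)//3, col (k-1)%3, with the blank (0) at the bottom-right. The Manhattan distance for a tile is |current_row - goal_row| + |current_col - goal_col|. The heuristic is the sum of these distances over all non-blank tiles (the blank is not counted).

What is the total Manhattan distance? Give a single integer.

Tile 3: (0,0)->(0,2) = 2
Tile 1: (0,1)->(0,0) = 1
Tile 5: (0,2)->(1,1) = 2
Tile 4: (1,0)->(1,0) = 0
Tile 2: (1,1)->(0,1) = 1
Tile 6: (1,2)->(1,2) = 0
Tile 7: (2,1)->(2,0) = 1
Tile 8: (2,2)->(2,1) = 1
Sum: 2 + 1 + 2 + 0 + 1 + 0 + 1 + 1 = 8

Answer: 8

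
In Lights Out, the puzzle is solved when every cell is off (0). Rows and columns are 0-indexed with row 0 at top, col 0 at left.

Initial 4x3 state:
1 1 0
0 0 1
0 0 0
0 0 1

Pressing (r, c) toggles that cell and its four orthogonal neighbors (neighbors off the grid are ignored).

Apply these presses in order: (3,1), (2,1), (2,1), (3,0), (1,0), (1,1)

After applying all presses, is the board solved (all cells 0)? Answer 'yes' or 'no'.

After press 1 at (3,1):
1 1 0
0 0 1
0 1 0
1 1 0

After press 2 at (2,1):
1 1 0
0 1 1
1 0 1
1 0 0

After press 3 at (2,1):
1 1 0
0 0 1
0 1 0
1 1 0

After press 4 at (3,0):
1 1 0
0 0 1
1 1 0
0 0 0

After press 5 at (1,0):
0 1 0
1 1 1
0 1 0
0 0 0

After press 6 at (1,1):
0 0 0
0 0 0
0 0 0
0 0 0

Lights still on: 0

Answer: yes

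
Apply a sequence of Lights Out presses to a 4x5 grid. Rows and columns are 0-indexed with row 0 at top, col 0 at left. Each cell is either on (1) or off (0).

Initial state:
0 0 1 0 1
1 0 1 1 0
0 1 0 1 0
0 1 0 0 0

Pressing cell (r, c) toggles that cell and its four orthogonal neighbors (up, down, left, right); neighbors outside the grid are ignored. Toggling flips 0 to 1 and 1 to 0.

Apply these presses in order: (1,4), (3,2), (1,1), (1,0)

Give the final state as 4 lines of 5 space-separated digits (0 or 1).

Answer: 1 1 1 0 0
1 0 0 0 1
1 0 1 1 1
0 0 1 1 0

Derivation:
After press 1 at (1,4):
0 0 1 0 0
1 0 1 0 1
0 1 0 1 1
0 1 0 0 0

After press 2 at (3,2):
0 0 1 0 0
1 0 1 0 1
0 1 1 1 1
0 0 1 1 0

After press 3 at (1,1):
0 1 1 0 0
0 1 0 0 1
0 0 1 1 1
0 0 1 1 0

After press 4 at (1,0):
1 1 1 0 0
1 0 0 0 1
1 0 1 1 1
0 0 1 1 0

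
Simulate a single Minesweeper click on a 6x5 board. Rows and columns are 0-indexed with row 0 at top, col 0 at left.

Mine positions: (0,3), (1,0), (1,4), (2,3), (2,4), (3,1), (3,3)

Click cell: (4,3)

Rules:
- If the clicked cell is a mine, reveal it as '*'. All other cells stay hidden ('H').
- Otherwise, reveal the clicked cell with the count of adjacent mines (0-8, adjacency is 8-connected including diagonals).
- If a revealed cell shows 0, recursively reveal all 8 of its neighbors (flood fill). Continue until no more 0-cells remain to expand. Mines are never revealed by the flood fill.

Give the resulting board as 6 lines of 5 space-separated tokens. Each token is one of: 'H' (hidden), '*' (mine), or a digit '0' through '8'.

H H H H H
H H H H H
H H H H H
H H H H H
H H H 1 H
H H H H H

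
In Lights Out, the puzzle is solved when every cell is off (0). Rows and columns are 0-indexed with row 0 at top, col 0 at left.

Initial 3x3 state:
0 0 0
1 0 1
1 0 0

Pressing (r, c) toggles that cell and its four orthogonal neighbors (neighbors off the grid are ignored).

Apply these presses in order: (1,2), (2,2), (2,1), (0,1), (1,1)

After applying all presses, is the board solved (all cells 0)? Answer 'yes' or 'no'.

After press 1 at (1,2):
0 0 1
1 1 0
1 0 1

After press 2 at (2,2):
0 0 1
1 1 1
1 1 0

After press 3 at (2,1):
0 0 1
1 0 1
0 0 1

After press 4 at (0,1):
1 1 0
1 1 1
0 0 1

After press 5 at (1,1):
1 0 0
0 0 0
0 1 1

Lights still on: 3

Answer: no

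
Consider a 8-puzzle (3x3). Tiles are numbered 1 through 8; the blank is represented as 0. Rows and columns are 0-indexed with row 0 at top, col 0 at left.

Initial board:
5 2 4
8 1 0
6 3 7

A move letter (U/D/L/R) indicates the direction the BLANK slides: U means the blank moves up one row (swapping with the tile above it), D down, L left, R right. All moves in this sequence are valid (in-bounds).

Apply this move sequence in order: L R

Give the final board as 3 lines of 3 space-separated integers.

After move 1 (L):
5 2 4
8 0 1
6 3 7

After move 2 (R):
5 2 4
8 1 0
6 3 7

Answer: 5 2 4
8 1 0
6 3 7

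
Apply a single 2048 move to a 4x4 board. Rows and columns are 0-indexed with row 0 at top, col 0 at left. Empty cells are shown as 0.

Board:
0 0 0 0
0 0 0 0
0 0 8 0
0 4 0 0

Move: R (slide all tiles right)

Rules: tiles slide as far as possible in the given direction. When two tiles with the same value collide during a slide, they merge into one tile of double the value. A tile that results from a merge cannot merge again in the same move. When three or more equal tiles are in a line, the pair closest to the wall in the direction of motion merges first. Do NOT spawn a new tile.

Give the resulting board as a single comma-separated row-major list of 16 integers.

Slide right:
row 0: [0, 0, 0, 0] -> [0, 0, 0, 0]
row 1: [0, 0, 0, 0] -> [0, 0, 0, 0]
row 2: [0, 0, 8, 0] -> [0, 0, 0, 8]
row 3: [0, 4, 0, 0] -> [0, 0, 0, 4]

Answer: 0, 0, 0, 0, 0, 0, 0, 0, 0, 0, 0, 8, 0, 0, 0, 4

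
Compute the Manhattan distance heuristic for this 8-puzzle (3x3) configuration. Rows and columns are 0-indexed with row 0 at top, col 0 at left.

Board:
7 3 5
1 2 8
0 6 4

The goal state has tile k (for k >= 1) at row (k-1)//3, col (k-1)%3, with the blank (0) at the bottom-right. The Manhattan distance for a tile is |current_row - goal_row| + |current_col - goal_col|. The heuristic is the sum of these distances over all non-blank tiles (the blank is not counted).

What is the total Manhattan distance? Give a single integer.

Tile 7: (0,0)->(2,0) = 2
Tile 3: (0,1)->(0,2) = 1
Tile 5: (0,2)->(1,1) = 2
Tile 1: (1,0)->(0,0) = 1
Tile 2: (1,1)->(0,1) = 1
Tile 8: (1,2)->(2,1) = 2
Tile 6: (2,1)->(1,2) = 2
Tile 4: (2,2)->(1,0) = 3
Sum: 2 + 1 + 2 + 1 + 1 + 2 + 2 + 3 = 14

Answer: 14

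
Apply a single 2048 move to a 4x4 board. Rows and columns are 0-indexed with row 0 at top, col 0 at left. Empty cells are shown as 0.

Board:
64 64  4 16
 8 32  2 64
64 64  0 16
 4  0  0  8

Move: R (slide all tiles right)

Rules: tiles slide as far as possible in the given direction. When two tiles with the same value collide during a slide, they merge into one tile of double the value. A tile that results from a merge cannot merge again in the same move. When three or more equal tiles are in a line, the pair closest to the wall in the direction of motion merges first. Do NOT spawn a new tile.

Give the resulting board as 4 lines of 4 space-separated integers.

Slide right:
row 0: [64, 64, 4, 16] -> [0, 128, 4, 16]
row 1: [8, 32, 2, 64] -> [8, 32, 2, 64]
row 2: [64, 64, 0, 16] -> [0, 0, 128, 16]
row 3: [4, 0, 0, 8] -> [0, 0, 4, 8]

Answer:   0 128   4  16
  8  32   2  64
  0   0 128  16
  0   0   4   8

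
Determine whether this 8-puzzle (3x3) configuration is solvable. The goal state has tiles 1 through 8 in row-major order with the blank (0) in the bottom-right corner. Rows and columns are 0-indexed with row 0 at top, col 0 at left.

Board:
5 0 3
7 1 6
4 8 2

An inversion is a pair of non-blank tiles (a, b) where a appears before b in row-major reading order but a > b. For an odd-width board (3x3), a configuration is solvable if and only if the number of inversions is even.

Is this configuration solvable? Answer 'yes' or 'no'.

Inversions (pairs i<j in row-major order where tile[i] > tile[j] > 0): 14
14 is even, so the puzzle is solvable.

Answer: yes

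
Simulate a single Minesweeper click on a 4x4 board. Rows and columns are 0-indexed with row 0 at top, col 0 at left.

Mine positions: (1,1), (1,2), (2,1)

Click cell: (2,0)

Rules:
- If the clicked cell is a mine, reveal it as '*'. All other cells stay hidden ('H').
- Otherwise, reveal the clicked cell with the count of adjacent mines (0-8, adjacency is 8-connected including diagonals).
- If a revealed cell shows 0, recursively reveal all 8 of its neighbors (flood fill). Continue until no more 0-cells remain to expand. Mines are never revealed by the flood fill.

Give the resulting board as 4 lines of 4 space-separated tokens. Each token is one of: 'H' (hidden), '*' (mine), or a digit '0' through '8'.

H H H H
H H H H
2 H H H
H H H H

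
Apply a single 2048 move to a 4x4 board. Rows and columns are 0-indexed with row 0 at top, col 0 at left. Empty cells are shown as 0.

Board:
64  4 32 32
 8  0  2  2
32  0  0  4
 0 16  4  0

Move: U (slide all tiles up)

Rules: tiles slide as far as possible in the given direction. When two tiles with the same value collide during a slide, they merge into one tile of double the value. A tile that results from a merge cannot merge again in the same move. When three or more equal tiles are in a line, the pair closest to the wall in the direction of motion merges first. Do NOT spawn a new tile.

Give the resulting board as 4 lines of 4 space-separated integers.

Slide up:
col 0: [64, 8, 32, 0] -> [64, 8, 32, 0]
col 1: [4, 0, 0, 16] -> [4, 16, 0, 0]
col 2: [32, 2, 0, 4] -> [32, 2, 4, 0]
col 3: [32, 2, 4, 0] -> [32, 2, 4, 0]

Answer: 64  4 32 32
 8 16  2  2
32  0  4  4
 0  0  0  0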